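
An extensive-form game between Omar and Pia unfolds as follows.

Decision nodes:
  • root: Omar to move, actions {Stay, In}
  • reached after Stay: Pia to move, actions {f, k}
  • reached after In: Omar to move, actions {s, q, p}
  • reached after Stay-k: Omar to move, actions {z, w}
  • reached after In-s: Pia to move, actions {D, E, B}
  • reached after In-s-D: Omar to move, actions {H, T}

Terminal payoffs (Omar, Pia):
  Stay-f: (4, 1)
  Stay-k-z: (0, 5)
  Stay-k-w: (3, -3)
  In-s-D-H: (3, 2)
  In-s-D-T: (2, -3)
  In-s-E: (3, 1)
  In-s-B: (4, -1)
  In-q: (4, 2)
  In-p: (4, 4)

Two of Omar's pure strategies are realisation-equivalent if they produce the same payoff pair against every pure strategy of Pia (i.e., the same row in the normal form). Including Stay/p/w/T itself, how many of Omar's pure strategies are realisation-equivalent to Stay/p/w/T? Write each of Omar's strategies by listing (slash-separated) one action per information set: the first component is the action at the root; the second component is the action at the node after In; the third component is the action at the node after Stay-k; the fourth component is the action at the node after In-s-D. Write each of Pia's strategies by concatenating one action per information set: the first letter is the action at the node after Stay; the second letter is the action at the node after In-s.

6

Row for Stay/p/w/T (columns fD, fE, fB, kD, kE, kB): (4,1) (4,1) (4,1) (3,-3) (3,-3) (3,-3).
Under Stay/p/w/T, Omar's choice at the node after In and at the node after In-s-D can never be reached regardless of what Pia does, so varying those choices leaves every outcome unchanged.
Holding the reachable choices fixed and varying the unreachable ones freely already gives 3 × 2 = 6 equivalent strategies.
No other strategy reproduces this row, so those 6 are the full class: Stay/s/w/H, Stay/s/w/T, Stay/q/w/H, Stay/q/w/T, Stay/p/w/H, Stay/p/w/T.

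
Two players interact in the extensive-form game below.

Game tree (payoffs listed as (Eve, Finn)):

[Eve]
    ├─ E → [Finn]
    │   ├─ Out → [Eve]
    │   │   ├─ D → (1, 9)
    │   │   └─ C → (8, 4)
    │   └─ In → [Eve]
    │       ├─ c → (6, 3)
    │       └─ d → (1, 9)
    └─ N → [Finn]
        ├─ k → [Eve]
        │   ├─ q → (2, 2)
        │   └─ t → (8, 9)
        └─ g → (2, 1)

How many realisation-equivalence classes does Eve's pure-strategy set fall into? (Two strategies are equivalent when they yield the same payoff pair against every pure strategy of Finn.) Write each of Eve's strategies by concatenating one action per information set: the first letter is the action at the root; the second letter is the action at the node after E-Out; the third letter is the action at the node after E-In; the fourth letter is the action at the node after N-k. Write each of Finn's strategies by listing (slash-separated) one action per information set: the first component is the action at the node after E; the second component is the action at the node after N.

6

Eve has 16 pure strategies: EDcq, EDct, EDdq, EDdt, ECcq, ECct, ECdq, ECdt, NDcq, NDct, NDdq, NDdt, NCcq, NCct, NCdq, NCdt. Columns: Out/k, Out/g, In/k, In/g.
{EDcq, EDct} → row (1,9) (1,9) (6,3) (6,3)
{EDdq, EDdt} → row (1,9) (1,9) (1,9) (1,9)
{ECcq, ECct} → row (8,4) (8,4) (6,3) (6,3)
{ECdq, ECdt} → row (8,4) (8,4) (1,9) (1,9)
{NDcq, NDdq, NCcq, NCdq} → row (2,2) (2,1) (2,2) (2,1)
{NDct, NDdt, NCct, NCdt} → row (8,9) (2,1) (8,9) (2,1)
That's 6 distinct rows out of 16 strategies.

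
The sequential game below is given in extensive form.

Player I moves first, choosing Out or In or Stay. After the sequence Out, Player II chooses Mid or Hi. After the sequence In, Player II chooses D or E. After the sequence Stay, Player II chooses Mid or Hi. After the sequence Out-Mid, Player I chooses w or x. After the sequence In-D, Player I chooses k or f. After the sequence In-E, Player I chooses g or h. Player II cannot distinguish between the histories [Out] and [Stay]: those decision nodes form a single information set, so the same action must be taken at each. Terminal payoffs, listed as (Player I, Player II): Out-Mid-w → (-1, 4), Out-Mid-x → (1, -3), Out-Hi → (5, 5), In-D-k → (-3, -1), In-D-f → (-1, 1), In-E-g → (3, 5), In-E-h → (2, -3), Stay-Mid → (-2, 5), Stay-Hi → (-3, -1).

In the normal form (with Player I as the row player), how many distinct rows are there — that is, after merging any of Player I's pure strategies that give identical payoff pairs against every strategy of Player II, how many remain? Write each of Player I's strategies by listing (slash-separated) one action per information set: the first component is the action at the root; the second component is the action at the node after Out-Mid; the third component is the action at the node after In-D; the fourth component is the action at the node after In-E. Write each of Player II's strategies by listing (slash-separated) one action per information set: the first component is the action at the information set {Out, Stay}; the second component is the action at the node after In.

Player I has 24 pure strategies: Out/w/k/g, Out/w/k/h, Out/w/f/g, Out/w/f/h, Out/x/k/g, Out/x/k/h, Out/x/f/g, Out/x/f/h, In/w/k/g, In/w/k/h, In/w/f/g, In/w/f/h, In/x/k/g, In/x/k/h, In/x/f/g, In/x/f/h, Stay/w/k/g, Stay/w/k/h, Stay/w/f/g, Stay/w/f/h, Stay/x/k/g, Stay/x/k/h, Stay/x/f/g, Stay/x/f/h. Columns: Mid/D, Mid/E, Hi/D, Hi/E.
{Out/w/k/g, Out/w/k/h, Out/w/f/g, Out/w/f/h} → row (-1,4) (-1,4) (5,5) (5,5)
{Out/x/k/g, Out/x/k/h, Out/x/f/g, Out/x/f/h} → row (1,-3) (1,-3) (5,5) (5,5)
{In/w/k/g, In/x/k/g} → row (-3,-1) (3,5) (-3,-1) (3,5)
{In/w/k/h, In/x/k/h} → row (-3,-1) (2,-3) (-3,-1) (2,-3)
{In/w/f/g, In/x/f/g} → row (-1,1) (3,5) (-1,1) (3,5)
{In/w/f/h, In/x/f/h} → row (-1,1) (2,-3) (-1,1) (2,-3)
{Stay/w/k/g, Stay/w/k/h, Stay/w/f/g, Stay/w/f/h, Stay/x/k/g, Stay/x/k/h, Stay/x/f/g, Stay/x/f/h} → row (-2,5) (-2,5) (-3,-1) (-3,-1)
That's 7 distinct rows out of 24 strategies.

7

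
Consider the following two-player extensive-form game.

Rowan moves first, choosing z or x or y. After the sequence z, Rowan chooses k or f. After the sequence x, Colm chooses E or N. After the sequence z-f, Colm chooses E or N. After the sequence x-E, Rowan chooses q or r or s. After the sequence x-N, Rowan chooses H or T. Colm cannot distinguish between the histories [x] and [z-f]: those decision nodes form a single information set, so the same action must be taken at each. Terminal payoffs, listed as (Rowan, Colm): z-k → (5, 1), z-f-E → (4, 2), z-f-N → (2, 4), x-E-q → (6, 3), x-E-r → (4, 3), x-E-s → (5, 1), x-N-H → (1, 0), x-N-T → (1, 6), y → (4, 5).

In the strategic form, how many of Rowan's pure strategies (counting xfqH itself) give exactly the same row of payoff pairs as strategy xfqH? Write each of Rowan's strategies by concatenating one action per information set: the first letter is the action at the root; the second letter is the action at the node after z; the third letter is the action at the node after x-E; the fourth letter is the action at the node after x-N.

Row for xfqH (columns E, N): (6,3) (1,0).
Under xfqH, Rowan's choice at the node after z can never be reached regardless of what Colm does, so varying those choices leaves every outcome unchanged.
Holding the reachable choices fixed and varying the unreachable one freely already gives 2 equivalent strategies.
No other strategy reproduces this row, so those 2 are the full class: xkqH, xfqH.

2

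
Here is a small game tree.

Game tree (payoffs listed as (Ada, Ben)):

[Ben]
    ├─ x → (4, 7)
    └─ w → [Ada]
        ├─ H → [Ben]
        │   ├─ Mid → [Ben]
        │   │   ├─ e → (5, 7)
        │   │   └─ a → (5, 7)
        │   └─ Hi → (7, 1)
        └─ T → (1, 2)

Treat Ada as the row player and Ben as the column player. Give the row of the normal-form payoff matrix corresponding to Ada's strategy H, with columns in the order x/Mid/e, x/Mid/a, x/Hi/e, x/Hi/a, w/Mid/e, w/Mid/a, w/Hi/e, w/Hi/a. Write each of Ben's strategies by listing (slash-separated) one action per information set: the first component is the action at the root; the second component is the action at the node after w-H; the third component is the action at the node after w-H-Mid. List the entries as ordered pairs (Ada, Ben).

vs x/Mid/e: Ben plays x → (4, 7)
vs x/Mid/a: Ben plays x → (4, 7)
vs x/Hi/e: Ben plays x → (4, 7)
vs x/Hi/a: Ben plays x → (4, 7)
vs w/Mid/e: Ben plays w → Ada plays H at [w] → Ben plays Mid at [w-H] → Ben plays e at [w-H-Mid] → (5, 7)
vs w/Mid/a: Ben plays w → Ada plays H at [w] → Ben plays Mid at [w-H] → Ben plays a at [w-H-Mid] → (5, 7)
vs w/Hi/e: Ben plays w → Ada plays H at [w] → Ben plays Hi at [w-H] → (7, 1)
vs w/Hi/a: Ben plays w → Ada plays H at [w] → Ben plays Hi at [w-H] → (7, 1)

(4,7) (4,7) (4,7) (4,7) (5,7) (5,7) (7,1) (7,1)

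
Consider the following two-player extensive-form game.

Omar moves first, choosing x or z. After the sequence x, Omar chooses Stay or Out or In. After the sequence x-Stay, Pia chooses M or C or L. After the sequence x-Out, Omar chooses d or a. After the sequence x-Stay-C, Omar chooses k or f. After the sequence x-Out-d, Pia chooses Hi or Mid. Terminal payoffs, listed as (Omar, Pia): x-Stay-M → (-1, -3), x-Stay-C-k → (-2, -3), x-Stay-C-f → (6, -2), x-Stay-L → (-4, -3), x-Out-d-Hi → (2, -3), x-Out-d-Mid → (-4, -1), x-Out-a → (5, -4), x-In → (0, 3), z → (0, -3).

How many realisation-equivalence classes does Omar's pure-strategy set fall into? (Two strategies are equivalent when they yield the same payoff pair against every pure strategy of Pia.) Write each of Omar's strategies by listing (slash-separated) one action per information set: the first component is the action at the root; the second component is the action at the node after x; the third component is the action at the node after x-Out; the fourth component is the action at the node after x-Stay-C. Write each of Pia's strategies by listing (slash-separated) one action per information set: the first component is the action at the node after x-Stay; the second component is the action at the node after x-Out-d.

6

Omar has 24 pure strategies: x/Stay/d/k, x/Stay/d/f, x/Stay/a/k, x/Stay/a/f, x/Out/d/k, x/Out/d/f, x/Out/a/k, x/Out/a/f, x/In/d/k, x/In/d/f, x/In/a/k, x/In/a/f, z/Stay/d/k, z/Stay/d/f, z/Stay/a/k, z/Stay/a/f, z/Out/d/k, z/Out/d/f, z/Out/a/k, z/Out/a/f, z/In/d/k, z/In/d/f, z/In/a/k, z/In/a/f. Columns: M/Hi, M/Mid, C/Hi, C/Mid, L/Hi, L/Mid.
{x/Stay/d/k, x/Stay/a/k} → row (-1,-3) (-1,-3) (-2,-3) (-2,-3) (-4,-3) (-4,-3)
{x/Stay/d/f, x/Stay/a/f} → row (-1,-3) (-1,-3) (6,-2) (6,-2) (-4,-3) (-4,-3)
{x/Out/d/k, x/Out/d/f} → row (2,-3) (-4,-1) (2,-3) (-4,-1) (2,-3) (-4,-1)
{x/Out/a/k, x/Out/a/f} → row (5,-4) (5,-4) (5,-4) (5,-4) (5,-4) (5,-4)
{x/In/d/k, x/In/d/f, x/In/a/k, x/In/a/f} → row (0,3) (0,3) (0,3) (0,3) (0,3) (0,3)
{z/Stay/d/k, z/Stay/d/f, z/Stay/a/k, z/Stay/a/f, z/Out/d/k, z/Out/d/f, z/Out/a/k, z/Out/a/f, z/In/d/k, z/In/d/f, z/In/a/k, z/In/a/f} → row (0,-3) (0,-3) (0,-3) (0,-3) (0,-3) (0,-3)
That's 6 distinct rows out of 24 strategies.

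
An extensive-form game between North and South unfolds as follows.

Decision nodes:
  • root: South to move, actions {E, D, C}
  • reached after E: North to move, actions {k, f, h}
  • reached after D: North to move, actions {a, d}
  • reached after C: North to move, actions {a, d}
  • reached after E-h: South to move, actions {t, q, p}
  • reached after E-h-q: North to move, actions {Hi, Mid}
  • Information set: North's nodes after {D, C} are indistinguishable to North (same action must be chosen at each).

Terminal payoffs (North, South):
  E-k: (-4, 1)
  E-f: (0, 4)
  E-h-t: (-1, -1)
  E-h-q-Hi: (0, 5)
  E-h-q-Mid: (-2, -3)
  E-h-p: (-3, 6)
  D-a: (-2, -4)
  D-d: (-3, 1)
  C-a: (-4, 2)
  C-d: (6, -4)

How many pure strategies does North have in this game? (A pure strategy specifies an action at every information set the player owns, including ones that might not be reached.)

North owns the node after E with actions {k, f, h} — three choices.
North owns the information set {D, C} with actions {a, d} — two choices.
North owns the node after E-h-q with actions {Hi, Mid} — two choices.
A pure strategy fixes one action at each information set independently, so the count is the product 3 × 2 × 2 = 12.
(For reference, South has 9 pure strategies, giving a 12×9 normal-form matrix.)

12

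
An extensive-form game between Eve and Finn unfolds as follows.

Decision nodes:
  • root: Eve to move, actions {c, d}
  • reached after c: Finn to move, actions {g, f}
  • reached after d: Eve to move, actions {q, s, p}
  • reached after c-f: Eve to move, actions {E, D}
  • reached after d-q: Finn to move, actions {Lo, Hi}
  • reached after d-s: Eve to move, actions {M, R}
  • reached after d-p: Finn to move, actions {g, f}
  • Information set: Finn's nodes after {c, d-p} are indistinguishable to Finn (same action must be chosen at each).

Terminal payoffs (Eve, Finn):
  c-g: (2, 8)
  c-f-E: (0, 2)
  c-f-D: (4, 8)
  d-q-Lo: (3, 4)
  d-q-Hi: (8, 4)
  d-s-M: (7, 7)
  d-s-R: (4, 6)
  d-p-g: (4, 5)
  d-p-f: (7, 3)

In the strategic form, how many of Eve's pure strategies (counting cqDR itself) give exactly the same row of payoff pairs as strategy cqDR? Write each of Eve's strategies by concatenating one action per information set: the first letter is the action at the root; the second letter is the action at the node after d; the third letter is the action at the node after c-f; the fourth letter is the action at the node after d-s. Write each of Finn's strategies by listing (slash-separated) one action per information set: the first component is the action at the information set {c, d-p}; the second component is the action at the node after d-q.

Row for cqDR (columns g/Lo, g/Hi, f/Lo, f/Hi): (2,8) (2,8) (4,8) (4,8).
Under cqDR, Eve's choice at the node after d and at the node after d-s can never be reached regardless of what Finn does, so varying those choices leaves every outcome unchanged.
Holding the reachable choices fixed and varying the unreachable ones freely already gives 3 × 2 = 6 equivalent strategies.
No other strategy reproduces this row, so those 6 are the full class: cqDM, cqDR, csDM, csDR, cpDM, cpDR.

6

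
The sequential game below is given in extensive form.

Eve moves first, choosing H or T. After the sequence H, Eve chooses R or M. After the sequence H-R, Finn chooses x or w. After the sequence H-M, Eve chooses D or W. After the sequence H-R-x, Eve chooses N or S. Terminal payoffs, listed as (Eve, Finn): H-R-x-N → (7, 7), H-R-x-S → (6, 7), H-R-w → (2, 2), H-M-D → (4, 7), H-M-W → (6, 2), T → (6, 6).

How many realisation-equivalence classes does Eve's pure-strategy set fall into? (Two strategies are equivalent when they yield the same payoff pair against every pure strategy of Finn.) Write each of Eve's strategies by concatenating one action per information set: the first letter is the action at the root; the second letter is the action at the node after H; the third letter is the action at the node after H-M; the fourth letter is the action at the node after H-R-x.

Eve has 16 pure strategies: HRDN, HRDS, HRWN, HRWS, HMDN, HMDS, HMWN, HMWS, TRDN, TRDS, TRWN, TRWS, TMDN, TMDS, TMWN, TMWS. Columns: x, w.
{HRDN, HRWN} → row (7,7) (2,2)
{HRDS, HRWS} → row (6,7) (2,2)
{HMDN, HMDS} → row (4,7) (4,7)
{HMWN, HMWS} → row (6,2) (6,2)
{TRDN, TRDS, TRWN, TRWS, TMDN, TMDS, TMWN, TMWS} → row (6,6) (6,6)
That's 5 distinct rows out of 16 strategies.

5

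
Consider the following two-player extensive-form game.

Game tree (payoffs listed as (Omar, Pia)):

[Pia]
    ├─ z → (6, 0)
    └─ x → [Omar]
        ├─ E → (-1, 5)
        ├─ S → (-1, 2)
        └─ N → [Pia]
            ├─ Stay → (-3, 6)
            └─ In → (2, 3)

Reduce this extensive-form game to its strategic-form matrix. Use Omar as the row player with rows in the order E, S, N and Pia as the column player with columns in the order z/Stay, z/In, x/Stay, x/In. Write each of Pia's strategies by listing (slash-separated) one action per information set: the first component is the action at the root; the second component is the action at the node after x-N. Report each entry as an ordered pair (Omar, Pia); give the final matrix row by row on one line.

       z/Stay     z/In   x/Stay     x/In
   E    (6,0)    (6,0)   (-1,5)   (-1,5)
   S    (6,0)    (6,0)   (-1,2)   (-1,2)
   N    (6,0)    (6,0)   (-3,6)    (2,3)

E: (6,0) (6,0) (-1,5) (-1,5) | S: (6,0) (6,0) (-1,2) (-1,2) | N: (6,0) (6,0) (-3,6) (2,3)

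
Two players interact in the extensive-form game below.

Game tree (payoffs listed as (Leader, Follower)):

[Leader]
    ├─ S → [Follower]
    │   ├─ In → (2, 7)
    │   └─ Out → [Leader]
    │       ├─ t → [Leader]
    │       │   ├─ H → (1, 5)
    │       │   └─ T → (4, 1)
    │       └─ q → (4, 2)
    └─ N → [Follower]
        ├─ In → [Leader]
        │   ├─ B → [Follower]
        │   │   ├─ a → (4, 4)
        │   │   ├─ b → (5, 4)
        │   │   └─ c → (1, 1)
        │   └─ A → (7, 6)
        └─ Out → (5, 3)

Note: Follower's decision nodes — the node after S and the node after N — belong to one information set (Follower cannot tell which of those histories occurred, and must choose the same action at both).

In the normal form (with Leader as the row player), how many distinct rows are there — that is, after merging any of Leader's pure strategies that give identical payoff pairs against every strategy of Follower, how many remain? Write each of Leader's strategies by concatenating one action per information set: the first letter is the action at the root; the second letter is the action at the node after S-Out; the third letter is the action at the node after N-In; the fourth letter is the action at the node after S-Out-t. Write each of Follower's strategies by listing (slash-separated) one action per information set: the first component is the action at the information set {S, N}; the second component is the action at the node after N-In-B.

5

Leader has 16 pure strategies: StBH, StBT, StAH, StAT, SqBH, SqBT, SqAH, SqAT, NtBH, NtBT, NtAH, NtAT, NqBH, NqBT, NqAH, NqAT. Columns: In/a, In/b, In/c, Out/a, Out/b, Out/c.
{StBH, StAH} → row (2,7) (2,7) (2,7) (1,5) (1,5) (1,5)
{StBT, StAT} → row (2,7) (2,7) (2,7) (4,1) (4,1) (4,1)
{SqBH, SqBT, SqAH, SqAT} → row (2,7) (2,7) (2,7) (4,2) (4,2) (4,2)
{NtBH, NtBT, NqBH, NqBT} → row (4,4) (5,4) (1,1) (5,3) (5,3) (5,3)
{NtAH, NtAT, NqAH, NqAT} → row (7,6) (7,6) (7,6) (5,3) (5,3) (5,3)
That's 5 distinct rows out of 16 strategies.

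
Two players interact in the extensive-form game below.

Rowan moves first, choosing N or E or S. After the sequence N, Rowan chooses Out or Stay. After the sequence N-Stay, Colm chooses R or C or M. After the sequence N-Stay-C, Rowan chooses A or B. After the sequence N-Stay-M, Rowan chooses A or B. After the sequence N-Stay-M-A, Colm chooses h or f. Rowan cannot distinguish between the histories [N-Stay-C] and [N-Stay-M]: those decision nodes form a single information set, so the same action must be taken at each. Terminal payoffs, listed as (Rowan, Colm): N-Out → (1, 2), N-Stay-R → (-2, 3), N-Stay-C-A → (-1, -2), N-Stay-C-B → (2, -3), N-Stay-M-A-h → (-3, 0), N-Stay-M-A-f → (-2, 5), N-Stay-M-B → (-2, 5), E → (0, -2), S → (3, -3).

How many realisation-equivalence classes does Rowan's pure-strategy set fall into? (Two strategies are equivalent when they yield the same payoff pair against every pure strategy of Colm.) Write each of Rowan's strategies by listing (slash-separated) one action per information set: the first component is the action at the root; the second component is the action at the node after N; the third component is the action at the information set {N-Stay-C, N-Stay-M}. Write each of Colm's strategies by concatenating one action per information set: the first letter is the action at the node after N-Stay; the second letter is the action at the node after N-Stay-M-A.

Rowan has 12 pure strategies: N/Out/A, N/Out/B, N/Stay/A, N/Stay/B, E/Out/A, E/Out/B, E/Stay/A, E/Stay/B, S/Out/A, S/Out/B, S/Stay/A, S/Stay/B. Columns: Rh, Rf, Ch, Cf, Mh, Mf.
{N/Out/A, N/Out/B} → row (1,2) (1,2) (1,2) (1,2) (1,2) (1,2)
{N/Stay/A} → row (-2,3) (-2,3) (-1,-2) (-1,-2) (-3,0) (-2,5)
{N/Stay/B} → row (-2,3) (-2,3) (2,-3) (2,-3) (-2,5) (-2,5)
{E/Out/A, E/Out/B, E/Stay/A, E/Stay/B} → row (0,-2) (0,-2) (0,-2) (0,-2) (0,-2) (0,-2)
{S/Out/A, S/Out/B, S/Stay/A, S/Stay/B} → row (3,-3) (3,-3) (3,-3) (3,-3) (3,-3) (3,-3)
That's 5 distinct rows out of 12 strategies.

5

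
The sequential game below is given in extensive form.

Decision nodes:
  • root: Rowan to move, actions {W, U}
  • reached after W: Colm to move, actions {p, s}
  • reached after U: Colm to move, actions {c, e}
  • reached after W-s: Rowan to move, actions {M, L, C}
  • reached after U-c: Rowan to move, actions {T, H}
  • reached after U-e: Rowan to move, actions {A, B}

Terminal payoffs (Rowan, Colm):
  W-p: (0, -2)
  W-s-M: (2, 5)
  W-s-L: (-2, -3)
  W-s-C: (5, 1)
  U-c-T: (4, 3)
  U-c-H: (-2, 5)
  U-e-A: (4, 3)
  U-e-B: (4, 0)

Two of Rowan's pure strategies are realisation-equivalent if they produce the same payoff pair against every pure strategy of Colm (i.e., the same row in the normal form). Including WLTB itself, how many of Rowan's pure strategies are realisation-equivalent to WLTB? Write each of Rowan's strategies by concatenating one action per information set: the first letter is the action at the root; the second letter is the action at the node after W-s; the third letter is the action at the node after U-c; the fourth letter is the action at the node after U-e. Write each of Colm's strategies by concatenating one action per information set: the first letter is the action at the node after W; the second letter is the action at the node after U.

4

Row for WLTB (columns pc, pe, sc, se): (0,-2) (0,-2) (-2,-3) (-2,-3).
Under WLTB, Rowan's choice at the node after U-c and at the node after U-e can never be reached regardless of what Colm does, so varying those choices leaves every outcome unchanged.
Holding the reachable choices fixed and varying the unreachable ones freely already gives 2 × 2 = 4 equivalent strategies.
No other strategy reproduces this row, so those 4 are the full class: WLTA, WLTB, WLHA, WLHB.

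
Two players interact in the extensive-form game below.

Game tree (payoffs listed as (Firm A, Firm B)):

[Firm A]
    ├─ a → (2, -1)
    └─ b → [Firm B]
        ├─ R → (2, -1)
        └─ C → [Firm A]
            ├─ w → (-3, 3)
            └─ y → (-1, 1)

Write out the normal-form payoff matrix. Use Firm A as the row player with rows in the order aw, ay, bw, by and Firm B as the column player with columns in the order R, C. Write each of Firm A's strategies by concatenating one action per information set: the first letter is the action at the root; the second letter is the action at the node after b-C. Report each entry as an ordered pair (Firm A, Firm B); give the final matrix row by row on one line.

            R        C
  aw   (2,-1)   (2,-1)
  ay   (2,-1)   (2,-1)
  bw   (2,-1)   (-3,3)
  by   (2,-1)   (-1,1)

aw: (2,-1) (2,-1) | ay: (2,-1) (2,-1) | bw: (2,-1) (-3,3) | by: (2,-1) (-1,1)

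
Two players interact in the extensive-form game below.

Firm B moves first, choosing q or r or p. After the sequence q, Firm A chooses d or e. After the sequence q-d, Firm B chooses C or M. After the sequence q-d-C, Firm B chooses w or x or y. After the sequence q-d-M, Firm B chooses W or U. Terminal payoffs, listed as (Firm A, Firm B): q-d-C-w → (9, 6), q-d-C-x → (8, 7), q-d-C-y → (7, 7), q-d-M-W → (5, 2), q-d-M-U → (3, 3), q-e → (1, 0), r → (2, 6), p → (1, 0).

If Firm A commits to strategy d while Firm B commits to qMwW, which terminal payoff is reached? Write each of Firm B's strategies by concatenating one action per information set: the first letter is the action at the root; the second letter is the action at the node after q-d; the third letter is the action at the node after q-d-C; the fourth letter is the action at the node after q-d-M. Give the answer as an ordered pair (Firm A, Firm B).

(5, 2)

Trace the play path from the root:
  Firm B plays q
  Firm A plays d at [q]
  Firm B plays M at [q-d]
  Firm B plays W at [q-d-M]
→ terminal payoff (5, 2).
(Firm B's choice at the node after q-d-C is never reached on this path, so it doesn't affect the outcome.)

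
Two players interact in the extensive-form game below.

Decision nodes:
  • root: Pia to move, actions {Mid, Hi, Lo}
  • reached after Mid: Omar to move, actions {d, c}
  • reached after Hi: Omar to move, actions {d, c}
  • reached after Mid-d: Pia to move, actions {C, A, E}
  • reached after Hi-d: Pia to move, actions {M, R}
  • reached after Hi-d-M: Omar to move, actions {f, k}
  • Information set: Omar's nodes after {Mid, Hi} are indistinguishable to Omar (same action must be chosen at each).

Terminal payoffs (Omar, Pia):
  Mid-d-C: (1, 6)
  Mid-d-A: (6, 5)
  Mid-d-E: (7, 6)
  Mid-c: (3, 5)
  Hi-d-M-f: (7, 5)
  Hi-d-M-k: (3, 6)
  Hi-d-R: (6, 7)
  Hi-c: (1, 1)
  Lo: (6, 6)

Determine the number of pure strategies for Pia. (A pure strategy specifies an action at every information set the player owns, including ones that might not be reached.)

Pia owns the root with actions {Mid, Hi, Lo} — three choices.
Pia owns the node after Mid-d with actions {C, A, E} — three choices.
Pia owns the node after Hi-d with actions {M, R} — two choices.
A pure strategy fixes one action at each information set independently, so the count is the product 3 × 3 × 2 = 18.

18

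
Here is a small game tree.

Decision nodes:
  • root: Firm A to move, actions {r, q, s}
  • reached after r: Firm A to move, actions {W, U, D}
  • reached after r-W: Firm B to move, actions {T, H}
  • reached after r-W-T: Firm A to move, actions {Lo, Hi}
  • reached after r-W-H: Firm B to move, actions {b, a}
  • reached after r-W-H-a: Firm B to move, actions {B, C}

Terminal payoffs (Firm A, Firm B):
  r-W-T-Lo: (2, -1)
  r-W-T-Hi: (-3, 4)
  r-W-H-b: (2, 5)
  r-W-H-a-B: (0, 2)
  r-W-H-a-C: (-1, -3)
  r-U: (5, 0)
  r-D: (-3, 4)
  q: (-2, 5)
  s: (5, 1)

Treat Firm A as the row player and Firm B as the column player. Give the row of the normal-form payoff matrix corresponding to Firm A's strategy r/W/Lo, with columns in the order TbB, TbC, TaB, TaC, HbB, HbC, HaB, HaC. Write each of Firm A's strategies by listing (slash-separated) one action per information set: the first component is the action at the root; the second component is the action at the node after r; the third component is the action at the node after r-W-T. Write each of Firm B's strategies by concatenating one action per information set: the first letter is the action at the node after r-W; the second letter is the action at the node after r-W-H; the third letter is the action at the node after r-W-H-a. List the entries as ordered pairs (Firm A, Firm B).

vs TbB: Firm A plays r → Firm A plays W at [r] → Firm B plays T at [r-W] → Firm A plays Lo at [r-W-T] → (2, -1)
vs TbC: Firm A plays r → Firm A plays W at [r] → Firm B plays T at [r-W] → Firm A plays Lo at [r-W-T] → (2, -1)
vs TaB: Firm A plays r → Firm A plays W at [r] → Firm B plays T at [r-W] → Firm A plays Lo at [r-W-T] → (2, -1)
vs TaC: Firm A plays r → Firm A plays W at [r] → Firm B plays T at [r-W] → Firm A plays Lo at [r-W-T] → (2, -1)
vs HbB: Firm A plays r → Firm A plays W at [r] → Firm B plays H at [r-W] → Firm B plays b at [r-W-H] → (2, 5)
vs HbC: Firm A plays r → Firm A plays W at [r] → Firm B plays H at [r-W] → Firm B plays b at [r-W-H] → (2, 5)
vs HaB: Firm A plays r → Firm A plays W at [r] → Firm B plays H at [r-W] → Firm B plays a at [r-W-H] → Firm B plays B at [r-W-H-a] → (0, 2)
vs HaC: Firm A plays r → Firm A plays W at [r] → Firm B plays H at [r-W] → Firm B plays a at [r-W-H] → Firm B plays C at [r-W-H-a] → (-1, -3)

(2,-1) (2,-1) (2,-1) (2,-1) (2,5) (2,5) (0,2) (-1,-3)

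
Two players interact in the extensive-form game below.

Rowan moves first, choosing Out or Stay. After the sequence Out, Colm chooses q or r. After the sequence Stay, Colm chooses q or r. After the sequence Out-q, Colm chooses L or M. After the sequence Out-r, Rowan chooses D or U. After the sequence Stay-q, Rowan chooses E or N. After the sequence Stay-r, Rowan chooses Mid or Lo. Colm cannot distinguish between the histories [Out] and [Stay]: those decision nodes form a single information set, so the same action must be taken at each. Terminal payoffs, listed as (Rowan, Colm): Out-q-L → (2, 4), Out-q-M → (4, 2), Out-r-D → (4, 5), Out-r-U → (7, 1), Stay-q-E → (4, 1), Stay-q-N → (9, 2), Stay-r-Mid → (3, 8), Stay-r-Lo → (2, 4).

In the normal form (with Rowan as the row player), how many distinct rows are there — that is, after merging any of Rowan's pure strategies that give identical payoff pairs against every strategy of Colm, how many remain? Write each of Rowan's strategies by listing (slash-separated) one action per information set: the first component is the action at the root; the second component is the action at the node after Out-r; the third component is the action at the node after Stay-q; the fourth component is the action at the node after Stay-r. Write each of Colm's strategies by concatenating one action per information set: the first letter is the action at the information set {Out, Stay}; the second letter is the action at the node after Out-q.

6

Rowan has 16 pure strategies: Out/D/E/Mid, Out/D/E/Lo, Out/D/N/Mid, Out/D/N/Lo, Out/U/E/Mid, Out/U/E/Lo, Out/U/N/Mid, Out/U/N/Lo, Stay/D/E/Mid, Stay/D/E/Lo, Stay/D/N/Mid, Stay/D/N/Lo, Stay/U/E/Mid, Stay/U/E/Lo, Stay/U/N/Mid, Stay/U/N/Lo. Columns: qL, qM, rL, rM.
{Out/D/E/Mid, Out/D/E/Lo, Out/D/N/Mid, Out/D/N/Lo} → row (2,4) (4,2) (4,5) (4,5)
{Out/U/E/Mid, Out/U/E/Lo, Out/U/N/Mid, Out/U/N/Lo} → row (2,4) (4,2) (7,1) (7,1)
{Stay/D/E/Mid, Stay/U/E/Mid} → row (4,1) (4,1) (3,8) (3,8)
{Stay/D/E/Lo, Stay/U/E/Lo} → row (4,1) (4,1) (2,4) (2,4)
{Stay/D/N/Mid, Stay/U/N/Mid} → row (9,2) (9,2) (3,8) (3,8)
{Stay/D/N/Lo, Stay/U/N/Lo} → row (9,2) (9,2) (2,4) (2,4)
That's 6 distinct rows out of 16 strategies.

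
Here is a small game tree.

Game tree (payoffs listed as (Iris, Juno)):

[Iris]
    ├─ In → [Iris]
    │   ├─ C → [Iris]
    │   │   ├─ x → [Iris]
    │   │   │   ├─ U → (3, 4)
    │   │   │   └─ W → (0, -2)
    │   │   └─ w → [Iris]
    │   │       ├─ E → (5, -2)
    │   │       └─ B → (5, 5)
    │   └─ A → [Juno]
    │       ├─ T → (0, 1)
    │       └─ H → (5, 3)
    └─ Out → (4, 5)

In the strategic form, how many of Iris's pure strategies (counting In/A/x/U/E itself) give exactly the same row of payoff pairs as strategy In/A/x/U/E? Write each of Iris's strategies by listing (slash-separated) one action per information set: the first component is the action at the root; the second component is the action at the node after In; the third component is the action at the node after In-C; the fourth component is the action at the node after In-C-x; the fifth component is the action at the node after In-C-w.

8

Row for In/A/x/U/E (columns T, H): (0,1) (5,3).
Under In/A/x/U/E, Iris's choice at the node after In-C and at the node after In-C-x and at the node after In-C-w can never be reached regardless of what Juno does, so varying those choices leaves every outcome unchanged.
Holding the reachable choices fixed and varying the unreachable ones freely already gives 2 × 2 × 2 = 8 equivalent strategies.
No other strategy reproduces this row, so those 8 are the full class: In/A/x/U/E, In/A/x/U/B, In/A/x/W/E, In/A/x/W/B, In/A/w/U/E, In/A/w/U/B, In/A/w/W/E, In/A/w/W/B.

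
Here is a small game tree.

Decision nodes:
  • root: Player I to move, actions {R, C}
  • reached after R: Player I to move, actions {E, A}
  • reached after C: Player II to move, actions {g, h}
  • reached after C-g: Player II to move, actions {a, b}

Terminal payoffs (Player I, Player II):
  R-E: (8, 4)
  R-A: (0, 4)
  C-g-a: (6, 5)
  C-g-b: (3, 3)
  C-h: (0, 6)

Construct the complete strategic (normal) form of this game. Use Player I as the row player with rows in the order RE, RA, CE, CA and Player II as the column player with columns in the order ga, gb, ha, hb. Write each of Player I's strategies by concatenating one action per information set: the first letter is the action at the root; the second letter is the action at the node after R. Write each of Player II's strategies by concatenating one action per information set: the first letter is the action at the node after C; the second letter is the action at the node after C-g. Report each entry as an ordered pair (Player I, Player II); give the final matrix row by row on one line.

RE: (8,4) (8,4) (8,4) (8,4) | RA: (0,4) (0,4) (0,4) (0,4) | CE: (6,5) (3,3) (0,6) (0,6) | CA: (6,5) (3,3) (0,6) (0,6)

           ga       gb       ha       hb
  RE    (8,4)    (8,4)    (8,4)    (8,4)
  RA    (0,4)    (0,4)    (0,4)    (0,4)
  CE    (6,5)    (3,3)    (0,6)    (0,6)
  CA    (6,5)    (3,3)    (0,6)    (0,6)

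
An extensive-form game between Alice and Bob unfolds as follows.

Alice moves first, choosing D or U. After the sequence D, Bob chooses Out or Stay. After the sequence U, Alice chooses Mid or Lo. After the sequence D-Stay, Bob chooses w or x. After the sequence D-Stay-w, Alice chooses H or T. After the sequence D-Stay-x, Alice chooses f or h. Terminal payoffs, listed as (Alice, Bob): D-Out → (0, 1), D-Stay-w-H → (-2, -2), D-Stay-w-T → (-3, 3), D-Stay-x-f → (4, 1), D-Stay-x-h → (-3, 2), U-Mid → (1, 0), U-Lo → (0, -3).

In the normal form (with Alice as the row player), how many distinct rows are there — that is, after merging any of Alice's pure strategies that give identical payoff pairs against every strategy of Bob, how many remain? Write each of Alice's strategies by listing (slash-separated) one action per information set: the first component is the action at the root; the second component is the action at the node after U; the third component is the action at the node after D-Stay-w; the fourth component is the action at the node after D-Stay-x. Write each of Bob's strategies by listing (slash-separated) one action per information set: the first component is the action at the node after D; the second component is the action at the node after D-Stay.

6

Alice has 16 pure strategies: D/Mid/H/f, D/Mid/H/h, D/Mid/T/f, D/Mid/T/h, D/Lo/H/f, D/Lo/H/h, D/Lo/T/f, D/Lo/T/h, U/Mid/H/f, U/Mid/H/h, U/Mid/T/f, U/Mid/T/h, U/Lo/H/f, U/Lo/H/h, U/Lo/T/f, U/Lo/T/h. Columns: Out/w, Out/x, Stay/w, Stay/x.
{D/Mid/H/f, D/Lo/H/f} → row (0,1) (0,1) (-2,-2) (4,1)
{D/Mid/H/h, D/Lo/H/h} → row (0,1) (0,1) (-2,-2) (-3,2)
{D/Mid/T/f, D/Lo/T/f} → row (0,1) (0,1) (-3,3) (4,1)
{D/Mid/T/h, D/Lo/T/h} → row (0,1) (0,1) (-3,3) (-3,2)
{U/Mid/H/f, U/Mid/H/h, U/Mid/T/f, U/Mid/T/h} → row (1,0) (1,0) (1,0) (1,0)
{U/Lo/H/f, U/Lo/H/h, U/Lo/T/f, U/Lo/T/h} → row (0,-3) (0,-3) (0,-3) (0,-3)
That's 6 distinct rows out of 16 strategies.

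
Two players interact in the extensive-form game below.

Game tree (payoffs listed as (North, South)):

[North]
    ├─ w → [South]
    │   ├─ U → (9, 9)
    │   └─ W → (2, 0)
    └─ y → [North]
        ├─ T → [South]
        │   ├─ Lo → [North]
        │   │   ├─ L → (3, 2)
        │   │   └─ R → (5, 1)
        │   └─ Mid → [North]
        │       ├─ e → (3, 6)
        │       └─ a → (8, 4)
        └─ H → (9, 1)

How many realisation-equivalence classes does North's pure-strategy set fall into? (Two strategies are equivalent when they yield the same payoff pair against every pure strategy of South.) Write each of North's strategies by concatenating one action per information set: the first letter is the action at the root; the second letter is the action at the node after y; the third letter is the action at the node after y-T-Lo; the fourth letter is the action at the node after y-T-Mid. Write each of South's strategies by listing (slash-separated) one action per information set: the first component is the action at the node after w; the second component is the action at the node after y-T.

6

North has 16 pure strategies: wTLe, wTLa, wTRe, wTRa, wHLe, wHLa, wHRe, wHRa, yTLe, yTLa, yTRe, yTRa, yHLe, yHLa, yHRe, yHRa. Columns: U/Lo, U/Mid, W/Lo, W/Mid.
{wTLe, wTLa, wTRe, wTRa, wHLe, wHLa, wHRe, wHRa} → row (9,9) (9,9) (2,0) (2,0)
{yTLe} → row (3,2) (3,6) (3,2) (3,6)
{yTLa} → row (3,2) (8,4) (3,2) (8,4)
{yTRe} → row (5,1) (3,6) (5,1) (3,6)
{yTRa} → row (5,1) (8,4) (5,1) (8,4)
{yHLe, yHLa, yHRe, yHRa} → row (9,1) (9,1) (9,1) (9,1)
That's 6 distinct rows out of 16 strategies.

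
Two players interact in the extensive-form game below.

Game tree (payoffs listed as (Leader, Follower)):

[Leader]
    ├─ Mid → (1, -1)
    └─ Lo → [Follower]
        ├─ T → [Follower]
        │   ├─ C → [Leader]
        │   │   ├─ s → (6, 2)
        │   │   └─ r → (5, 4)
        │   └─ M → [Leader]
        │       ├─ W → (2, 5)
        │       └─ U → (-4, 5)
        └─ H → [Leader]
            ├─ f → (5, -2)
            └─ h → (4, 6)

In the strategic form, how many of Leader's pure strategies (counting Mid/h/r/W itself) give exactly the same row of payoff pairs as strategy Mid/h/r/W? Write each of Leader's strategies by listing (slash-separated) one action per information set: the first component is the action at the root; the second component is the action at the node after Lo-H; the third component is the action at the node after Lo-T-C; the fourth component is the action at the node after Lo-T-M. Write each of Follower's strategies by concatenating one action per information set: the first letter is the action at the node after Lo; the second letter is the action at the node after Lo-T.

8

Row for Mid/h/r/W (columns TC, TM, HC, HM): (1,-1) (1,-1) (1,-1) (1,-1).
Under Mid/h/r/W, Leader's choice at the node after Lo-H and at the node after Lo-T-C and at the node after Lo-T-M can never be reached regardless of what Follower does, so varying those choices leaves every outcome unchanged.
Holding the reachable choices fixed and varying the unreachable ones freely already gives 2 × 2 × 2 = 8 equivalent strategies.
No other strategy reproduces this row, so those 8 are the full class: Mid/f/s/W, Mid/f/s/U, Mid/f/r/W, Mid/f/r/U, Mid/h/s/W, Mid/h/s/U, Mid/h/r/W, Mid/h/r/U.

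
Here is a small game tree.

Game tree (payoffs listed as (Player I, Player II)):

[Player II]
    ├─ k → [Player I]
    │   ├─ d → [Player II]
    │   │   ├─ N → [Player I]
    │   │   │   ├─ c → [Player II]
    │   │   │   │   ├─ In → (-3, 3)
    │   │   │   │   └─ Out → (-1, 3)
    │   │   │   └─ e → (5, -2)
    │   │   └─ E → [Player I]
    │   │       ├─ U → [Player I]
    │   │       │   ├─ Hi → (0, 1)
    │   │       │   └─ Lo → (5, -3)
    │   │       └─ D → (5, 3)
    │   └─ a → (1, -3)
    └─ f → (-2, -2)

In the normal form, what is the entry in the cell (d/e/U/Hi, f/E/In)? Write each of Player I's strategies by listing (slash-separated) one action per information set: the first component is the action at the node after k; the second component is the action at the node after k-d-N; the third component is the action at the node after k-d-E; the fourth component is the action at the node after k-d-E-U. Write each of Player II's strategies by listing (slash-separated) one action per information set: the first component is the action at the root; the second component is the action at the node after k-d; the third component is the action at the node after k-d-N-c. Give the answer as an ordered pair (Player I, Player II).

(-2, -2)

Trace the play path from the root:
  Player II plays f
→ terminal payoff (-2, -2).
(Player I's choice at the node after k is never reached on this path, so it doesn't affect the outcome.)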